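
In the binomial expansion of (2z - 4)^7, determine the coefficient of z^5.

The general term is C(7,j)·(2z)^j·(-4)^(7-j); the z^5 term has j = 5.
C(7,5) = 21.
Coefficient = C(7,5) · 2^5 · (-4)^2 = 21 · 32 · 16 = 10752.

10752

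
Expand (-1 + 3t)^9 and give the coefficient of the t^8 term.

The general term is C(9,j)·(-1)^j·(3t)^(9-j); the t^8 term has j = 1.
C(9,1) = 9.
Coefficient = C(9,1) · (-1)^1 · 3^8 = 9 · (-1) · 6561 = -59049.

-59049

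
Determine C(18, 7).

31824

C(18,7) = (18·17·16·15·14·13·12) / 7! = 160392960 / 5040 = 31824.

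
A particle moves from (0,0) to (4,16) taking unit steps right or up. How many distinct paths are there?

4845

Each path is a sequence of 20 steps with 4 rights: C(20,4) = 4845.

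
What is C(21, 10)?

C(21,10) = (21·20·19·18·17·16·15·14·13·12) / 10! = 1279935820800 / 3628800 = 352716.

352716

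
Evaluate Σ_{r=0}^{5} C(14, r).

1 + 14 + 91 + 364 + 1001 + 2002 = 3473.

3473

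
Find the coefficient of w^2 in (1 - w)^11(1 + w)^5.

10

Coefficient of w^2 = Σ_{j} C(11,j)·(-1)^j·C(5,2-j)·1^(2-j) for j from 0 to 2.
= 10 + (-55) + 55 = 10.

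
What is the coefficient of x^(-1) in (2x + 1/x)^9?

2016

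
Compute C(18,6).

18564

C(18,6) = (18·17·16·15·14·13) / 6! = 13366080 / 720 = 18564.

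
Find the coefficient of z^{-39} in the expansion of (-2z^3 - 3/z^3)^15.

-143489070

General term: C(15,j)·(-2z^3)^j·(-3/z^3)^(15-j), with z-exponent 3j − 3(15−j) = 6j − 45.
Set 6j − 45 = -39: j = 1.
C(15,1) = 15; (-2)^1 = -2; (-3)^14 = 4782969.
Coefficient = 15 · (-2) · 4782969 = -143489070.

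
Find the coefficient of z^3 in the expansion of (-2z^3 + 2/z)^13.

5857280

General term: C(13,j)·(-2z^3)^j·(2/z)^(13-j), with z-exponent 3j − 1(13−j) = 4j − 13.
Set 4j − 13 = 3: j = 4.
C(13,4) = 715; (-2)^4 = 16; 2^9 = 512.
Coefficient = 715 · 16 · 512 = 5857280.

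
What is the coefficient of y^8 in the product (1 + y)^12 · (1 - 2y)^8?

2895

Coefficient of y^8 = Σ_{j} C(12,j)·1^j·C(8,8-j)·(-2)^(8-j) for j from 0 to 8.
= 256 + (-12288) + 118272 + (-394240) + 554400 + (-354816) + 103488 + (-12672) + 495 = 2895.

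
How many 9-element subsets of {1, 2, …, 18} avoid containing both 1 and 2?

All 9-subsets: C(18,9) = 48620. Those containing both fixed elements: C(16,7) = 11440.
48620 − 11440 = 37180.

37180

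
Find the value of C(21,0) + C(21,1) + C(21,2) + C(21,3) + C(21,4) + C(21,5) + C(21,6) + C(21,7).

1 + 21 + 210 + 1330 + 5985 + 20349 + 54264 + 116280 = 198440.

198440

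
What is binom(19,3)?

C(19,3) = (19·18·17) / 3! = 5814 / 6 = 969.

969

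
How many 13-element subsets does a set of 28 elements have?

37442160

C(28,13) = (28·27·26·25·24·23·22·21·20·19·18·17·16) / 13! = 233153109116928000 / 6227020800 = 37442160.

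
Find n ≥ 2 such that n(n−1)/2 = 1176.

49

n(n−1)/2 = 1176 ⇒ n(n−1) = 2352. Since 49·48 = 2352, n = 49.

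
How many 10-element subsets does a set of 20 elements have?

C(20,10) = (20·19·18·17·16·15·14·13·12·11) / 10! = 670442572800 / 3628800 = 184756.

184756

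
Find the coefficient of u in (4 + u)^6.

The general term is C(6,j)·(4)^j·(u)^(6-j); the u^1 term has j = 5.
C(6,5) = 6.
Coefficient = C(6,5) · 4^5 = 6 · 1024 = 6144.

6144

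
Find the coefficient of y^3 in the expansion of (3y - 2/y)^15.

6304858560

General term: C(15,j)·(3y)^j·(-2/y)^(15-j), with y-exponent 1j − 1(15−j) = 2j − 15.
Set 2j − 15 = 3: j = 9.
C(15,9) = 5005; 3^9 = 19683; (-2)^6 = 64.
Coefficient = 5005 · 19683 · 64 = 6304858560.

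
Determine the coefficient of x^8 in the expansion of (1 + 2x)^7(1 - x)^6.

-684

Coefficient of x^8 = Σ_{j} C(7,j)·2^j·C(6,8-j)·(-1)^(8-j) for j from 2 to 7.
= 84 + (-1680) + 8400 + (-13440) + 6720 + (-768) = -684.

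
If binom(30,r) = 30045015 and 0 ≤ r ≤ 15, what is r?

C(30,r) increases on 0 ≤ r ≤ 15. C(30,9) = 14307150 and C(30,10) = 30045015, so r = 10.

10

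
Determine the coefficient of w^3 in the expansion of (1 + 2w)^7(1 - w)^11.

Coefficient of w^3 = Σ_{j} C(7,j)·2^j·C(11,3-j)·(-1)^(3-j) for j from 0 to 3.
= (-165) + 770 + (-924) + 280 = -39.

-39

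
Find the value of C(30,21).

14307150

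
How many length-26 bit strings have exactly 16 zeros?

Choose the 16 positions: C(26,16) = 5311735.

5311735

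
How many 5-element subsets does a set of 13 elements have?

1287

C(13,5) = (13·12·11·10·9) / 5! = 154440 / 120 = 1287.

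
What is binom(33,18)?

1037158320

C(33,18) = C(33,15) by symmetry.
C(33,15) = (33·32·31·30·29·28·27·26·25·24·23·22·21·20·19) / 15! = 1356265350621941760000 / 1307674368000 = 1037158320.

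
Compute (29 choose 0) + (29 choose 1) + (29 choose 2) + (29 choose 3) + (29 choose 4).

1 + 29 + 406 + 3654 + 23751 = 27841.

27841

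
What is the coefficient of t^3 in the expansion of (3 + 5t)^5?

The general term is C(5,j)·(3)^j·(5t)^(5-j); the t^3 term has j = 2.
C(5,2) = 10.
Coefficient = C(5,2) · 3^2 · 5^3 = 10 · 9 · 125 = 11250.

11250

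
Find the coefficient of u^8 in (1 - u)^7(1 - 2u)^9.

374274

Coefficient of u^8 = Σ_{j} C(7,j)·(-1)^j·C(9,8-j)·(-2)^(8-j) for j from 0 to 7.
= 2304 + 32256 + 112896 + 141120 + 70560 + 14112 + 1008 + 18 = 374274.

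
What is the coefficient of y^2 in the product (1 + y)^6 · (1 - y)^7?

Coefficient of y^2 = Σ_{j} C(6,j)·1^j·C(7,2-j)·(-1)^(2-j) for j from 0 to 2.
= 21 + (-42) + 15 = -6.

-6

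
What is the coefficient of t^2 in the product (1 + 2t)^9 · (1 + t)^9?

342

Coefficient of t^2 = Σ_{j} C(9,j)·2^j·C(9,2-j)·1^(2-j) for j from 0 to 2.
= 36 + 162 + 144 = 342.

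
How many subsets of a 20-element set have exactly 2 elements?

Choose the 2 positions: C(20,2) = 190.

190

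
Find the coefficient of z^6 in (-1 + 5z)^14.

46921875

The general term is C(14,j)·(-1)^j·(5z)^(14-j); the z^6 term has j = 8.
C(14,8) = 3003.
Coefficient = C(14,8) · 5^6 = 3003 · 15625 = 46921875.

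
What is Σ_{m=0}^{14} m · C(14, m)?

Differentiating (1+x)^14 and setting x=1: Σ m·C(14,m) = 14·2^13 = 114688.

114688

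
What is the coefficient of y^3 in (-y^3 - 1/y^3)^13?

General term: C(13,j)·(-y^3)^j·(-1/y^3)^(13-j), with y-exponent 3j − 3(13−j) = 6j − 39.
Set 6j − 39 = 3: j = 7.
C(13,7) = 1716; (-1)^7 = -1; (-1)^6 = 1.
Coefficient = 1716 · (-1) · 1 = -1716.

-1716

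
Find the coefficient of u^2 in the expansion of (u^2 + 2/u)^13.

General term: C(13,j)·(u^2)^j·(2/u)^(13-j), with u-exponent 2j − 1(13−j) = 3j − 13.
Set 3j − 13 = 2: j = 5.
C(13,5) = 1287; 1^5 = 1; 2^8 = 256.
Coefficient = 1287 · 1 · 256 = 329472.

329472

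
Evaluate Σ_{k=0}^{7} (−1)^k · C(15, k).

The partial alternating sum Σ_{k=0}^{7} (−1)^k C(15,k) = (−1)^7 C(14,7) = -3432.

-3432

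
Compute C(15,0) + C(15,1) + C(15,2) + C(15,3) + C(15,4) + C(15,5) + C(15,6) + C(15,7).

16384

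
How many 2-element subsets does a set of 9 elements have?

36

C(9,2) = (9·8) / 2! = 72 / 2 = 36.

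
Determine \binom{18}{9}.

48620

C(18,9) = (18·17·16·15·14·13·12·11·10) / 9! = 17643225600 / 362880 = 48620.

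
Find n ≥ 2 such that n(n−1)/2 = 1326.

52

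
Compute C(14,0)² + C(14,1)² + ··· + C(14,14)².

40116600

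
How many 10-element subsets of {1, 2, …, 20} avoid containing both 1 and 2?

140998

All 10-subsets: C(20,10) = 184756. Those containing both fixed elements: C(18,8) = 43758.
184756 − 43758 = 140998.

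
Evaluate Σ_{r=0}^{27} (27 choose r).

134217728

The entries of row 27 sum to 2^27 = 134217728.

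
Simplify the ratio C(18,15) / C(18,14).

4/15

C(n,k+1)/C(n,k) = (n−k)/(k+1) = (18−14)/(14+1) = 4/15.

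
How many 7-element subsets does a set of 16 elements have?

11440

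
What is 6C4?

C(6,4) = C(6,2) by symmetry.
C(6,2) = (6·5) / 2! = 30 / 2 = 15.

15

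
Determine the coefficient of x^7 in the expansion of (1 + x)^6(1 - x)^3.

0

Coefficient of x^7 = Σ_{j} C(6,j)·1^j·C(3,7-j)·(-1)^(7-j) for j from 4 to 6.
= (-15) + 18 + (-3) = 0.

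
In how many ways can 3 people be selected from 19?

969

This is C(19,3) = 969.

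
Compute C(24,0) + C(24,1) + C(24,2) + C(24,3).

1 + 24 + 276 + 2024 = 2325.

2325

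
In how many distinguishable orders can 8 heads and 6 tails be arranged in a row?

Choose positions for the heads: C(14,8) = 3003.

3003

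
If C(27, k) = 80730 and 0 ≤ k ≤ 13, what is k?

C(27,k) increases on 0 ≤ k ≤ 13. C(27,4) = 17550 and C(27,5) = 80730, so k = 5.

5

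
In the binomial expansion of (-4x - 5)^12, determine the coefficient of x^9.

7208960000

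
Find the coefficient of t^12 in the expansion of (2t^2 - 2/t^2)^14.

16400384

General term: C(14,j)·(2t^2)^j·(-2/t^2)^(14-j), with t-exponent 2j − 2(14−j) = 4j − 28.
Set 4j − 28 = 12: j = 10.
C(14,10) = 1001; 2^10 = 1024; (-2)^4 = 16.
Coefficient = 1001 · 1024 · 16 = 16400384.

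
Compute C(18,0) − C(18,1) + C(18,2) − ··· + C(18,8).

24310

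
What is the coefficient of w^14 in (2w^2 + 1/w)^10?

General term: C(10,j)·(2w^2)^j·(1/w)^(10-j), with w-exponent 2j − 1(10−j) = 3j − 10.
Set 3j − 10 = 14: j = 8.
C(10,8) = 45; 2^8 = 256; 1^2 = 1.
Coefficient = 45 · 256 · 1 = 11520.

11520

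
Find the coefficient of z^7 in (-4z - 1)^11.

The general term is C(11,j)·(-4z)^j·(-1)^(11-j); the z^7 term has j = 7.
C(11,7) = 330.
Coefficient = C(11,7) · (-4)^7 = 330 · (-16384) = -5406720.

-5406720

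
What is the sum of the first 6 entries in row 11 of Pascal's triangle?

1024

1 + 11 + 55 + 165 + 330 + 462 = 1024.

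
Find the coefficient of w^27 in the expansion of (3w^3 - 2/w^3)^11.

General term: C(11,j)·(3w^3)^j·(-2/w^3)^(11-j), with w-exponent 3j − 3(11−j) = 6j − 33.
Set 6j − 33 = 27: j = 10.
C(11,10) = 11; 3^10 = 59049; (-2)^1 = -2.
Coefficient = 11 · 59049 · (-2) = -1299078.

-1299078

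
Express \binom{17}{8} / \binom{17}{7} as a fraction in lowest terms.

5/4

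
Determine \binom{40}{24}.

62852101650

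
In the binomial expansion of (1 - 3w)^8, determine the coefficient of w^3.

The general term is C(8,j)·(1)^j·(-3w)^(8-j); the w^3 term has j = 5.
C(8,5) = 56.
Coefficient = C(8,5) · (-3)^3 = 56 · (-27) = -1512.

-1512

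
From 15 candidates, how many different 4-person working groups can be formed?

1365

This is C(15,4) = 1365.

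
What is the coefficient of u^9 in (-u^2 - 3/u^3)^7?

-21

General term: C(7,j)·(-u^2)^j·(-3/u^3)^(7-j), with u-exponent 2j − 3(7−j) = 5j − 21.
Set 5j − 21 = 9: j = 6.
C(7,6) = 7; (-1)^6 = 1; (-3)^1 = -3.
Coefficient = 7 · 1 · (-3) = -21.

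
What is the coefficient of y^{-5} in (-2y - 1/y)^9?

-144

General term: C(9,j)·(-2y)^j·(-1/y)^(9-j), with y-exponent 1j − 1(9−j) = 2j − 9.
Set 2j − 9 = -5: j = 2.
C(9,2) = 36; (-2)^2 = 4; (-1)^7 = -1.
Coefficient = 36 · 4 · (-1) = -144.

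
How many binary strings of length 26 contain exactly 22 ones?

14950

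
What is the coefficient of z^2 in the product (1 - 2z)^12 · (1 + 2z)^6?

36

Coefficient of z^2 = Σ_{j} C(12,j)·(-2)^j·C(6,2-j)·2^(2-j) for j from 0 to 2.
= 60 + (-288) + 264 = 36.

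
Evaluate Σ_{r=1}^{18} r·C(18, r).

2359296

Since r·C(18,r) = 18·C(17,r−1), the sum is 18·2^17 = 18·131072 = 2359296.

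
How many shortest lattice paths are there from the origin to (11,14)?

Each path is a sequence of 25 steps with 11 rights: C(25,11) = 4457400.

4457400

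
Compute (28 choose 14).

40116600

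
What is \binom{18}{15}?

C(18,15) = C(18,3) by symmetry.
C(18,3) = (18·17·16) / 3! = 4896 / 6 = 816.

816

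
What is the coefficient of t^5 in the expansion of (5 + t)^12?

The general term is C(12,j)·(5)^j·(t)^(12-j); the t^5 term has j = 7.
C(12,7) = 792.
Coefficient = C(12,7) · 5^7 = 792 · 78125 = 61875000.

61875000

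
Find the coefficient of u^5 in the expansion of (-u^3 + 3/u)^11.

721710

General term: C(11,j)·(-u^3)^j·(3/u)^(11-j), with u-exponent 3j − 1(11−j) = 4j − 11.
Set 4j − 11 = 5: j = 4.
C(11,4) = 330; (-1)^4 = 1; 3^7 = 2187.
Coefficient = 330 · 1 · 2187 = 721710.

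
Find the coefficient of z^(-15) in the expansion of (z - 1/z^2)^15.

3003

General term: C(15,j)·(z)^j·(-1/z^2)^(15-j), with z-exponent 1j − 2(15−j) = 3j − 30.
Set 3j − 30 = -15: j = 5.
C(15,5) = 3003; 1^5 = 1; (-1)^10 = 1.
Coefficient = 3003 · 1 · 1 = 3003.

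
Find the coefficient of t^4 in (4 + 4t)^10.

220200960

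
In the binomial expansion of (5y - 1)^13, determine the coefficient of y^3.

35750

The general term is C(13,j)·(5y)^j·(-1)^(13-j); the y^3 term has j = 3.
C(13,3) = 286.
Coefficient = C(13,3) · 5^3 = 286 · 125 = 35750.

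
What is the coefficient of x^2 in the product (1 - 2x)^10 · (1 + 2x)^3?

Coefficient of x^2 = Σ_{j} C(10,j)·(-2)^j·C(3,2-j)·2^(2-j) for j from 0 to 2.
= 12 + (-120) + 180 = 72.

72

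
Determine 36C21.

5567902560

C(36,21) = C(36,15) by symmetry.
C(36,15) = (36·35·34·33·32·31·30·29·28·27·26·25·24·23·22) / 15! = 7281003461233582080000 / 1307674368000 = 5567902560.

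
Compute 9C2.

C(9,2) = (9·8) / 2! = 72 / 2 = 36.

36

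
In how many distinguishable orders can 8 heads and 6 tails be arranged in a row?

Choose positions for the heads: C(14,8) = 3003.

3003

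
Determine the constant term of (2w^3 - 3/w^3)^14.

General term: C(14,j)·(2w^3)^j·(-3/w^3)^(14-j), with w-exponent 3j − 3(14−j) = 6j − 42.
Set 6j − 42 = 0: j = 7.
C(14,7) = 3432; 2^7 = 128; (-3)^7 = -2187.
Coefficient = 3432 · 128 · (-2187) = -960740352.

-960740352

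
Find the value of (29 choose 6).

C(29,6) = (29·28·27·26·25·24) / 6! = 342014400 / 720 = 475020.

475020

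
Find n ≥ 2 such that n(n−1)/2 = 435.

30

n(n−1)/2 = 435 ⇒ n(n−1) = 870. Since 30·29 = 870, n = 30.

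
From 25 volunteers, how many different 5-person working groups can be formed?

53130

This is C(25,5) = 53130.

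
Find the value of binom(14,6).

3003

C(14,6) = (14·13·12·11·10·9) / 6! = 2162160 / 720 = 3003.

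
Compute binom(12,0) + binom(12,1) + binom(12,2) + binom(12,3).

1 + 12 + 66 + 220 = 299.

299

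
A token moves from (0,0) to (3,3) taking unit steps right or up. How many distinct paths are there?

20

Each path is a sequence of 6 steps with 3 rights: C(6,3) = 20.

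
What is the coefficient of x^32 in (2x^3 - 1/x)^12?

-24576

General term: C(12,j)·(2x^3)^j·(-1/x)^(12-j), with x-exponent 3j − 1(12−j) = 4j − 12.
Set 4j − 12 = 32: j = 11.
C(12,11) = 12; 2^11 = 2048; (-1)^1 = -1.
Coefficient = 12 · 2048 · (-1) = -24576.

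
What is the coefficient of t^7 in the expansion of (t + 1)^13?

1716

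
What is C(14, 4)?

C(14,4) = (14·13·12·11) / 4! = 24024 / 24 = 1001.

1001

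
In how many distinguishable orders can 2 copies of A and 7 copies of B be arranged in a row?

Choose positions for the A's: C(9,2) = 36.

36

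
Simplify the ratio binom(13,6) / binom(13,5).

4/3

C(n,k+1)/C(n,k) = (n−k)/(k+1) = (13−5)/(5+1) = 8/6 = 4/3.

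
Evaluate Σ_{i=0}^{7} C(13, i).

1 + 13 + 78 + 286 + 715 + 1287 + 1716 + 1716 = 5812.

5812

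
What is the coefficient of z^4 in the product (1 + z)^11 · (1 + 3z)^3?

3597

Coefficient of z^4 = Σ_{j} C(11,j)·1^j·C(3,4-j)·3^(4-j) for j from 1 to 4.
= 297 + 1485 + 1485 + 330 = 3597.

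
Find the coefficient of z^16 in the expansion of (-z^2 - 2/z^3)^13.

-312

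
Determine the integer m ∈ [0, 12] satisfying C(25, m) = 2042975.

9

C(25,m) increases on 0 ≤ m ≤ 12. C(25,8) = 1081575 and C(25,9) = 2042975, so m = 9.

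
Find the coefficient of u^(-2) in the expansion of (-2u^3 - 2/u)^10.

46080

General term: C(10,j)·(-2u^3)^j·(-2/u)^(10-j), with u-exponent 3j − 1(10−j) = 4j − 10.
Set 4j − 10 = -2: j = 2.
C(10,2) = 45; (-2)^2 = 4; (-2)^8 = 256.
Coefficient = 45 · 4 · 256 = 46080.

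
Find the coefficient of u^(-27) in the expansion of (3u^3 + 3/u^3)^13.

124357194

General term: C(13,j)·(3u^3)^j·(3/u^3)^(13-j), with u-exponent 3j − 3(13−j) = 6j − 39.
Set 6j − 39 = -27: j = 2.
C(13,2) = 78; 3^2 = 9; 3^11 = 177147.
Coefficient = 78 · 9 · 177147 = 124357194.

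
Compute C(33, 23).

C(33,23) = C(33,10) by symmetry.
C(33,10) = (33·32·31·30·29·28·27·26·25·24) / 10! = 335885501952000 / 3628800 = 92561040.

92561040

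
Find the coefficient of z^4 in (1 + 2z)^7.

The general term is C(7,j)·(1)^j·(2z)^(7-j); the z^4 term has j = 3.
C(7,3) = 35.
Coefficient = C(7,3) · 2^4 = 35 · 16 = 560.

560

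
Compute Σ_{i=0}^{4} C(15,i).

1 + 15 + 105 + 455 + 1365 = 1941.

1941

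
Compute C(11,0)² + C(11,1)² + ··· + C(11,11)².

705432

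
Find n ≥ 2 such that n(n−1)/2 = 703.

n(n−1)/2 = 703 ⇒ n(n−1) = 1406. Since 38·37 = 1406, n = 38.

38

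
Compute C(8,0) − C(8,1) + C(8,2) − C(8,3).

The partial alternating sum Σ_{k=0}^{3} (−1)^k C(8,k) = (−1)^3 C(7,3) = -35.

-35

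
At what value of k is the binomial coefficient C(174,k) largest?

87

C(174,k) is maximized at k = 174/2 = 87.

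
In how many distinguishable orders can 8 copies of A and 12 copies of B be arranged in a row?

Choose positions for the A's: C(20,8) = 125970.

125970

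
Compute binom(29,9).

10015005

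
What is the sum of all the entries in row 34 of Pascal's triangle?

Setting x = 1 in (1+x)^34 gives Σ C(34,i) = 2^34 = 17179869184.

17179869184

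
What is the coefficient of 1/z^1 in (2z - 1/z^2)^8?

-1792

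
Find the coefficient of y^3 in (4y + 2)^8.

114688

The general term is C(8,j)·(4y)^j·(2)^(8-j); the y^3 term has j = 3.
C(8,3) = 56.
Coefficient = C(8,3) · 4^3 · 2^5 = 56 · 64 · 32 = 114688.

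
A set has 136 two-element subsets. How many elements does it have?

17

n(n−1)/2 = 136 ⇒ n(n−1) = 272. Since 17·16 = 272, n = 17.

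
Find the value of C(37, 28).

124403620

C(37,28) = C(37,9) by symmetry.
C(37,9) = (37·36·35·34·33·32·31·30·29) / 9! = 45143585625600 / 362880 = 124403620.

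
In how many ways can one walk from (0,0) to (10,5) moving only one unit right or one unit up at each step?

Each path is a sequence of 15 steps with 10 rights: C(15,10) = 3003.

3003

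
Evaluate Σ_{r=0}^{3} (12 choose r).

1 + 12 + 66 + 220 = 299.

299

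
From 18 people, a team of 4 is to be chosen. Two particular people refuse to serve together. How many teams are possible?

2940

All 4-subsets: C(18,4) = 3060. Those containing both fixed elements: C(16,2) = 120.
3060 − 120 = 2940.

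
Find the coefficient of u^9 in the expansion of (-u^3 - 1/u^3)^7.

-21

General term: C(7,j)·(-u^3)^j·(-1/u^3)^(7-j), with u-exponent 3j − 3(7−j) = 6j − 21.
Set 6j − 21 = 9: j = 5.
C(7,5) = 21; (-1)^5 = -1; (-1)^2 = 1.
Coefficient = 21 · (-1) · 1 = -21.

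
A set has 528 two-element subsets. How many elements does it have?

n(n−1)/2 = 528 ⇒ n(n−1) = 1056. Since 33·32 = 1056, n = 33.

33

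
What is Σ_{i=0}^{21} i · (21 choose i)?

Since i·C(21,i) = 21·C(20,i−1), the sum is 21·2^20 = 21·1048576 = 22020096.

22020096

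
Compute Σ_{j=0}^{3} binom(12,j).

299

1 + 12 + 66 + 220 = 299.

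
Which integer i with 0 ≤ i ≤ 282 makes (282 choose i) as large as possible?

C(282,i) is maximized at i = 282/2 = 141.

141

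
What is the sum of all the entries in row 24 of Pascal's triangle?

Setting x = 1 in (1+x)^24 gives Σ C(24,i) = 2^24 = 16777216.

16777216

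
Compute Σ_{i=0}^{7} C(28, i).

1 + 28 + 378 + 3276 + 20475 + 98280 + 376740 + 1184040 = 1683218.

1683218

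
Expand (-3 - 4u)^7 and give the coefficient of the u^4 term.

-241920

The general term is C(7,j)·(-3)^j·(-4u)^(7-j); the u^4 term has j = 3.
C(7,3) = 35.
Coefficient = C(7,3) · (-3)^3 · (-4)^4 = 35 · (-27) · 256 = -241920.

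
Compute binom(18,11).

31824

C(18,11) = C(18,7) by symmetry.
C(18,7) = (18·17·16·15·14·13·12) / 7! = 160392960 / 5040 = 31824.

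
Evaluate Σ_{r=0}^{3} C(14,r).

1 + 14 + 91 + 364 = 470.

470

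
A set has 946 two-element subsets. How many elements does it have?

44

n(n−1)/2 = 946 ⇒ n(n−1) = 1892. Since 44·43 = 1892, n = 44.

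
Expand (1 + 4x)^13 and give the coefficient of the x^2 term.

1248

The general term is C(13,j)·(1)^j·(4x)^(13-j); the x^2 term has j = 11.
C(13,11) = 78.
Coefficient = C(13,11) · 4^2 = 78 · 16 = 1248.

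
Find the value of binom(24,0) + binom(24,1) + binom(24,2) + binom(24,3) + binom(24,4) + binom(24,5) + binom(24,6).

190051

1 + 24 + 276 + 2024 + 10626 + 42504 + 134596 = 190051.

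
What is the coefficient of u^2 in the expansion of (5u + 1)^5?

The general term is C(5,j)·(5u)^j·(1)^(5-j); the u^2 term has j = 2.
C(5,2) = 10.
Coefficient = C(5,2) · 5^2 = 10 · 25 = 250.

250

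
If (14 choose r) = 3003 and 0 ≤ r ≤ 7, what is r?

6

C(14,r) increases on 0 ≤ r ≤ 7. C(14,5) = 2002 and C(14,6) = 3003, so r = 6.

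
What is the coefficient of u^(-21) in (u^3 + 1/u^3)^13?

286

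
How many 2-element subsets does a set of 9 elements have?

36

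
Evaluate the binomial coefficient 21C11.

352716

C(21,11) = C(21,10) by symmetry.
C(21,10) = (21·20·19·18·17·16·15·14·13·12) / 10! = 1279935820800 / 3628800 = 352716.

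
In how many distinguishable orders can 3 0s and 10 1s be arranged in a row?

Choose positions for the 0s: C(13,3) = 286.

286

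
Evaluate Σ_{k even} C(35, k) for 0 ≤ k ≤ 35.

Half of (1+1)^35 + (1−1)^35 gives the even-index sum: 2^34 = 17179869184.

17179869184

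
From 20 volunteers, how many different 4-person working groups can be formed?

4845

This is C(20,4) = 4845.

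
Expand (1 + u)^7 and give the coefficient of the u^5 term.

21

The general term is C(7,j)·(1)^j·(u)^(7-j); the u^5 term has j = 2.
C(7,2) = 21.
Coefficient = C(7,2) = 21.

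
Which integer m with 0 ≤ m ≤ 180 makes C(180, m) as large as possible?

C(180,m) is maximized at m = 180/2 = 90.

90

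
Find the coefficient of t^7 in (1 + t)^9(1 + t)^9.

31824

Coefficient of t^7 = Σ_{j} C(9,j)·C(9,7-j) for j from 0 to 7.
= 36 + 756 + 4536 + 10584 + 10584 + 4536 + 756 + 36 = 31824.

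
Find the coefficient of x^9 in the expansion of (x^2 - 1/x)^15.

General term: C(15,j)·(x^2)^j·(-1/x)^(15-j), with x-exponent 2j − 1(15−j) = 3j − 15.
Set 3j − 15 = 9: j = 8.
C(15,8) = 6435; 1^8 = 1; (-1)^7 = -1.
Coefficient = 6435 · 1 · (-1) = -6435.

-6435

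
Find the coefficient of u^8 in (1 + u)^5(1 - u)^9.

-45

Coefficient of u^8 = Σ_{j} C(5,j)·1^j·C(9,8-j)·(-1)^(8-j) for j from 0 to 5.
= 9 + (-180) + 840 + (-1260) + 630 + (-84) = -45.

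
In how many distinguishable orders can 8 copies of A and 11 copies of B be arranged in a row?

Choose positions for the A's: C(19,8) = 75582.

75582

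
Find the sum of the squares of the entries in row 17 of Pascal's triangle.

2333606220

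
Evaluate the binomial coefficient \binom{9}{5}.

126

C(9,5) = C(9,4) by symmetry.
C(9,4) = (9·8·7·6) / 4! = 3024 / 24 = 126.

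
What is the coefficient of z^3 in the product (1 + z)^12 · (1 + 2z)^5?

1440

Coefficient of z^3 = Σ_{j} C(12,j)·1^j·C(5,3-j)·2^(3-j) for j from 0 to 3.
= 80 + 480 + 660 + 220 = 1440.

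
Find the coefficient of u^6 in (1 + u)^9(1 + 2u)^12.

756564

Coefficient of u^6 = Σ_{j} C(9,j)·1^j·C(12,6-j)·2^(6-j) for j from 0 to 6.
= 59136 + 228096 + 285120 + 147840 + 33264 + 3024 + 84 = 756564.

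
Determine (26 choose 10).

5311735

C(26,10) = (26·25·24·23·22·21·20·19·18·17) / 10! = 19275223968000 / 3628800 = 5311735.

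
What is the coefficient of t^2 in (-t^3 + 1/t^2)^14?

General term: C(14,j)·(-t^3)^j·(1/t^2)^(14-j), with t-exponent 3j − 2(14−j) = 5j − 28.
Set 5j − 28 = 2: j = 6.
C(14,6) = 3003; (-1)^6 = 1; 1^8 = 1.
Coefficient = 3003 · 1 · 1 = 3003.

3003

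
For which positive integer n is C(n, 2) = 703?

38

n(n−1)/2 = 703 ⇒ n(n−1) = 1406. Since 38·37 = 1406, n = 38.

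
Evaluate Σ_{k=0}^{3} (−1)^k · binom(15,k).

The partial alternating sum Σ_{k=0}^{3} (−1)^k C(15,k) = (−1)^3 C(14,3) = -364.

-364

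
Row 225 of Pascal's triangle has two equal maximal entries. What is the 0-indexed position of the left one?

For odd n = 225, C(225,r) peaks at r = (n−1)/2 and (n+1)/2; the lesser is 112.

112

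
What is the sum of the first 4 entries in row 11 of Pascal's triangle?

1 + 11 + 55 + 165 = 232.

232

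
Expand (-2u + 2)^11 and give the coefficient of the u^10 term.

22528

The general term is C(11,j)·(-2u)^j·(2)^(11-j); the u^10 term has j = 10.
C(11,10) = 11.
Coefficient = C(11,10) · (-2)^10 · 2^1 = 11 · 1024 · 2 = 22528.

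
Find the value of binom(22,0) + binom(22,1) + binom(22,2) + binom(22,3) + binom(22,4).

1 + 22 + 231 + 1540 + 7315 = 9109.

9109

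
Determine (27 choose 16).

C(27,16) = C(27,11) by symmetry.
C(27,11) = (27·26·25·24·23·22·21·20·19·18·17) / 11! = 520431047136000 / 39916800 = 13037895.

13037895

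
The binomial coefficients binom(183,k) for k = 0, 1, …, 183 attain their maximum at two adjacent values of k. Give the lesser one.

91

For odd n = 183, C(183,k) peaks at k = (n−1)/2 and (n+1)/2; the lesser is 91.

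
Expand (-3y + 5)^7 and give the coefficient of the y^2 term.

The general term is C(7,j)·(-3y)^j·(5)^(7-j); the y^2 term has j = 2.
C(7,2) = 21.
Coefficient = C(7,2) · (-3)^2 · 5^5 = 21 · 9 · 3125 = 590625.

590625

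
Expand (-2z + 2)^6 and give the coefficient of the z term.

-384

The general term is C(6,j)·(-2z)^j·(2)^(6-j); the z^1 term has j = 1.
C(6,1) = 6.
Coefficient = C(6,1) · (-2)^1 · 2^5 = 6 · (-2) · 32 = -384.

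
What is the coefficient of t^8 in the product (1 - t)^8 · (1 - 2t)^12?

4673345

Coefficient of t^8 = Σ_{j} C(8,j)·(-1)^j·C(12,8-j)·(-2)^(8-j) for j from 0 to 8.
= 126720 + 811008 + 1655808 + 1419264 + 554400 + 98560 + 7392 + 192 + 1 = 4673345.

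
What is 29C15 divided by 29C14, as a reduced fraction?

C(n,k+1)/C(n,k) = (n−k)/(k+1) = (29−14)/(14+1) = 15/15 = 1.

1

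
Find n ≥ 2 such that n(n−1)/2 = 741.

39

n(n−1)/2 = 741 ⇒ n(n−1) = 1482. Since 39·38 = 1482, n = 39.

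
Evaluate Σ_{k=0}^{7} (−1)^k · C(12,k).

-330

The partial alternating sum Σ_{k=0}^{7} (−1)^k C(12,k) = (−1)^7 C(11,7) = -330.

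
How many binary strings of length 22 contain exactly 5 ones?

Choose the 5 positions: C(22,5) = 26334.

26334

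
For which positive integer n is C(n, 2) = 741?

39

n(n−1)/2 = 741 ⇒ n(n−1) = 1482. Since 39·38 = 1482, n = 39.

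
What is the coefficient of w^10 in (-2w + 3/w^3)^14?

-344064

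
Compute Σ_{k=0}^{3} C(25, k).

2626

1 + 25 + 300 + 2300 = 2626.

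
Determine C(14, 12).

91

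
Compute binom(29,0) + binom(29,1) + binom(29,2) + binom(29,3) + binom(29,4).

27841

1 + 29 + 406 + 3654 + 23751 = 27841.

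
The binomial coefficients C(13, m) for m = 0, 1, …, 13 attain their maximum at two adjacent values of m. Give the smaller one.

6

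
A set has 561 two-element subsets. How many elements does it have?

34

n(n−1)/2 = 561 ⇒ n(n−1) = 1122. Since 34·33 = 1122, n = 34.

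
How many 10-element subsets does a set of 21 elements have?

C(21,10) = (21·20·19·18·17·16·15·14·13·12) / 10! = 1279935820800 / 3628800 = 352716.

352716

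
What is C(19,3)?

969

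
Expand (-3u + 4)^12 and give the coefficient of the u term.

-150994944

The general term is C(12,j)·(-3u)^j·(4)^(12-j); the u^1 term has j = 1.
C(12,1) = 12.
Coefficient = C(12,1) · (-3)^1 · 4^11 = 12 · (-3) · 4194304 = -150994944.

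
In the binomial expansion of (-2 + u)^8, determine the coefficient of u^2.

1792

The general term is C(8,j)·(-2)^j·(u)^(8-j); the u^2 term has j = 6.
C(8,6) = 28.
Coefficient = C(8,6) · (-2)^6 = 28 · 64 = 1792.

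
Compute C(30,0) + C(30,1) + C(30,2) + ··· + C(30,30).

1073741824

Setting x = 1 in (1+x)^30 gives Σ C(30,k) = 2^30 = 1073741824.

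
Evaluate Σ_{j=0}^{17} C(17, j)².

2333606220

Σ C(17,j)² is the coefficient of x^17 in (1+x)^17(1+x)^17 = (1+x)^34, i.e. C(34,17) = 2333606220.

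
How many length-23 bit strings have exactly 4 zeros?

Choose the 4 positions: C(23,4) = 8855.

8855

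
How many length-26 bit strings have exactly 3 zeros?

2600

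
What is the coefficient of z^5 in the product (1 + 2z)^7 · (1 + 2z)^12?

372096

(1 + 2z)^7(1 + 2z)^12 = (1 + 2z)^19, so the coefficient of z^5 is C(19,5)·2^5 = 11628·32 = 372096.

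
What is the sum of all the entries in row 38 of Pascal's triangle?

274877906944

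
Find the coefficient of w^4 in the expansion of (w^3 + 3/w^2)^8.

General term: C(8,j)·(w^3)^j·(3/w^2)^(8-j), with w-exponent 3j − 2(8−j) = 5j − 16.
Set 5j − 16 = 4: j = 4.
C(8,4) = 70; 1^4 = 1; 3^4 = 81.
Coefficient = 70 · 1 · 81 = 5670.

5670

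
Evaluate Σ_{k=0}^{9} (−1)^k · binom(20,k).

The partial alternating sum Σ_{k=0}^{9} (−1)^k C(20,k) = (−1)^9 C(19,9) = -92378.

-92378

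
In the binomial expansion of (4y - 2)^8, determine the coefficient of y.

The general term is C(8,j)·(4y)^j·(-2)^(8-j); the y^1 term has j = 1.
C(8,1) = 8.
Coefficient = C(8,1) · 4^1 · (-2)^7 = 8 · 4 · (-128) = -4096.

-4096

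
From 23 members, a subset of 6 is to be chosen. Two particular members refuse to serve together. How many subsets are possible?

94962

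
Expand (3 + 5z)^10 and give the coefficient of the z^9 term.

58593750

The general term is C(10,j)·(3)^j·(5z)^(10-j); the z^9 term has j = 1.
C(10,1) = 10.
Coefficient = C(10,1) · 3^1 · 5^9 = 10 · 3 · 1953125 = 58593750.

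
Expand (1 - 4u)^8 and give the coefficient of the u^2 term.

448

The general term is C(8,j)·(1)^j·(-4u)^(8-j); the u^2 term has j = 6.
C(8,6) = 28.
Coefficient = C(8,6) · (-4)^2 = 28 · 16 = 448.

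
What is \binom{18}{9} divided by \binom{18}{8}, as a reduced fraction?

C(n,k+1)/C(n,k) = (n−k)/(k+1) = (18−8)/(8+1) = 10/9.

10/9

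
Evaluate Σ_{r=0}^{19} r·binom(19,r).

Differentiating (1+x)^19 and setting x=1: Σ r·C(19,r) = 19·2^18 = 4980736.

4980736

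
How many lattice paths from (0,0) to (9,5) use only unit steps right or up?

2002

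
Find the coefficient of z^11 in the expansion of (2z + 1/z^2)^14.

114688

General term: C(14,j)·(2z)^j·(1/z^2)^(14-j), with z-exponent 1j − 2(14−j) = 3j − 28.
Set 3j − 28 = 11: j = 13.
C(14,13) = 14; 2^13 = 8192; 1^1 = 1.
Coefficient = 14 · 8192 · 1 = 114688.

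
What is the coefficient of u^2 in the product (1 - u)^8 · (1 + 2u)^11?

72

Coefficient of u^2 = Σ_{j} C(8,j)·(-1)^j·C(11,2-j)·2^(2-j) for j from 0 to 2.
= 220 + (-176) + 28 = 72.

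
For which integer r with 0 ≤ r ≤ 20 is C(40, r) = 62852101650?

C(40,r) increases on 0 ≤ r ≤ 20. C(40,15) = 40225345056 and C(40,16) = 62852101650, so r = 16.

16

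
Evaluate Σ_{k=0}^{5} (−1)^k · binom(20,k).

-11628

The partial alternating sum Σ_{k=0}^{5} (−1)^k C(20,k) = (−1)^5 C(19,5) = -11628.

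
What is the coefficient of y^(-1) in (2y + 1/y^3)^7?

General term: C(7,j)·(2y)^j·(1/y^3)^(7-j), with y-exponent 1j − 3(7−j) = 4j − 21.
Set 4j − 21 = -1: j = 5.
C(7,5) = 21; 2^5 = 32; 1^2 = 1.
Coefficient = 21 · 32 · 1 = 672.

672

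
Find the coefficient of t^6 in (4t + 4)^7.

The general term is C(7,j)·(4t)^j·(4)^(7-j); the t^6 term has j = 6.
C(7,6) = 7.
Coefficient = C(7,6) · 4^6 · 4^1 = 7 · 4096 · 4 = 114688.

114688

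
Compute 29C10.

20030010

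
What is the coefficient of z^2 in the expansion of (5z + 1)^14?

2275

The general term is C(14,j)·(5z)^j·(1)^(14-j); the z^2 term has j = 2.
C(14,2) = 91.
Coefficient = C(14,2) · 5^2 = 91 · 25 = 2275.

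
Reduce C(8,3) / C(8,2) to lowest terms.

C(n,k+1)/C(n,k) = (n−k)/(k+1) = (8−2)/(2+1) = 6/3 = 2.

2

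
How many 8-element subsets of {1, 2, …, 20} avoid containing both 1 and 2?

All 8-subsets: C(20,8) = 125970. Those containing both fixed elements: C(18,6) = 18564.
125970 − 18564 = 107406.

107406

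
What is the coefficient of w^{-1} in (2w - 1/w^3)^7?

672

General term: C(7,j)·(2w)^j·(-1/w^3)^(7-j), with w-exponent 1j − 3(7−j) = 4j − 21.
Set 4j − 21 = -1: j = 5.
C(7,5) = 21; 2^5 = 32; (-1)^2 = 1.
Coefficient = 21 · 32 · 1 = 672.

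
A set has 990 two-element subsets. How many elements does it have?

n(n−1)/2 = 990 ⇒ n(n−1) = 1980. Since 45·44 = 1980, n = 45.

45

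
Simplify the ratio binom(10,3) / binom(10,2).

8/3

C(n,k+1)/C(n,k) = (n−k)/(k+1) = (10−2)/(2+1) = 8/3.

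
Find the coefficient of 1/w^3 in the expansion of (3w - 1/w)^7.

General term: C(7,j)·(3w)^j·(-1/w)^(7-j), with w-exponent 1j − 1(7−j) = 2j − 7.
Set 2j − 7 = -3: j = 2.
C(7,2) = 21; 3^2 = 9; (-1)^5 = -1.
Coefficient = 21 · 9 · (-1) = -189.

-189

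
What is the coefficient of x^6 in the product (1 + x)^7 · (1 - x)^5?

Coefficient of x^6 = Σ_{j} C(7,j)·1^j·C(5,6-j)·(-1)^(6-j) for j from 1 to 6.
= (-7) + 105 + (-350) + 350 + (-105) + 7 = 0.

0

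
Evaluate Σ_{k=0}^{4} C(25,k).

15276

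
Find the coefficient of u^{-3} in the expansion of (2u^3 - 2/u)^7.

General term: C(7,j)·(2u^3)^j·(-2/u)^(7-j), with u-exponent 3j − 1(7−j) = 4j − 7.
Set 4j − 7 = -3: j = 1.
C(7,1) = 7; 2^1 = 2; (-2)^6 = 64.
Coefficient = 7 · 2 · 64 = 896.

896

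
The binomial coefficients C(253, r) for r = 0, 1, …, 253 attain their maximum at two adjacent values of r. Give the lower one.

For odd n = 253, C(253,r) peaks at r = (n−1)/2 and (n+1)/2; the lower is 126.

126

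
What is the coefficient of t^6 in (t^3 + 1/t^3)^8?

56

General term: C(8,j)·(t^3)^j·(1/t^3)^(8-j), with t-exponent 3j − 3(8−j) = 6j − 24.
Set 6j − 24 = 6: j = 5.
C(8,5) = 56; 1^5 = 1; 1^3 = 1.
Coefficient = 56 · 1 · 1 = 56.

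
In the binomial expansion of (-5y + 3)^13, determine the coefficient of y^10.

75410156250

The general term is C(13,j)·(-5y)^j·(3)^(13-j); the y^10 term has j = 10.
C(13,10) = 286.
Coefficient = C(13,10) · (-5)^10 · 3^3 = 286 · 9765625 · 27 = 75410156250.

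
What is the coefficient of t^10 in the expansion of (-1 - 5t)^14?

The general term is C(14,j)·(-1)^j·(-5t)^(14-j); the t^10 term has j = 4.
C(14,4) = 1001.
Coefficient = C(14,4) · (-5)^10 = 1001 · 9765625 = 9775390625.

9775390625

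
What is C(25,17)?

1081575

C(25,17) = C(25,8) by symmetry.
C(25,8) = (25·24·23·22·21·20·19·18) / 8! = 43609104000 / 40320 = 1081575.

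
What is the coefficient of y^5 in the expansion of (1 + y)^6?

6

The general term is C(6,j)·(1)^j·(y)^(6-j); the y^5 term has j = 1.
C(6,1) = 6.
Coefficient = C(6,1) = 6.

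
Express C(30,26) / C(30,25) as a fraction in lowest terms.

5/26

C(n,k+1)/C(n,k) = (n−k)/(k+1) = (30−25)/(25+1) = 5/26.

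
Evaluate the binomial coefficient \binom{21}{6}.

54264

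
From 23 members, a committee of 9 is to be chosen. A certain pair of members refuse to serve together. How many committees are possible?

700910

All 9-subsets: C(23,9) = 817190. Those containing both fixed elements: C(21,7) = 116280.
817190 − 116280 = 700910.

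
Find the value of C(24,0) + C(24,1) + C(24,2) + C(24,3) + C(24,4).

12951

1 + 24 + 276 + 2024 + 10626 = 12951.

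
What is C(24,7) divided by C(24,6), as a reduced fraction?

C(n,k+1)/C(n,k) = (n−k)/(k+1) = (24−6)/(6+1) = 18/7.

18/7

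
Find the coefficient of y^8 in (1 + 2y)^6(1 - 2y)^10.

-23040

Coefficient of y^8 = Σ_{j} C(6,j)·2^j·C(10,8-j)·(-2)^(8-j) for j from 0 to 6.
= 11520 + (-184320) + 806400 + (-1290240) + 806400 + (-184320) + 11520 = -23040.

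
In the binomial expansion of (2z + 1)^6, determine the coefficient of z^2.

60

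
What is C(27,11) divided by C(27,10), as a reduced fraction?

C(n,k+1)/C(n,k) = (n−k)/(k+1) = (27−10)/(10+1) = 17/11.

17/11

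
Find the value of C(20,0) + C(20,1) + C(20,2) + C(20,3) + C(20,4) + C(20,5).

1 + 20 + 190 + 1140 + 4845 + 15504 = 21700.

21700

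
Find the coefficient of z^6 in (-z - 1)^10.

The general term is C(10,j)·(-z)^j·(-1)^(10-j); the z^6 term has j = 6.
C(10,6) = 210.
Coefficient = C(10,6) = 210.

210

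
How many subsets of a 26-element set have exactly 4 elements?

Choose the 4 positions: C(26,4) = 14950.

14950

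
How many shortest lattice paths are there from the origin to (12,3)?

Each path is a sequence of 15 steps with 12 rights: C(15,12) = 455.

455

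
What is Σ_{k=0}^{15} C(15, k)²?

Σ C(15,k)² is the coefficient of x^15 in (1+x)^15(1+x)^15 = (1+x)^30, i.e. C(30,15) = 155117520.

155117520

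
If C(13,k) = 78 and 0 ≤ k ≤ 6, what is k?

2

C(13,k) increases on 0 ≤ k ≤ 6. C(13,1) = 13 and C(13,2) = 78, so k = 2.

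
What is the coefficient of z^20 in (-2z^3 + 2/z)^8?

-2048

General term: C(8,j)·(-2z^3)^j·(2/z)^(8-j), with z-exponent 3j − 1(8−j) = 4j − 8.
Set 4j − 8 = 20: j = 7.
C(8,7) = 8; (-2)^7 = -128; 2^1 = 2.
Coefficient = 8 · (-128) · 2 = -2048.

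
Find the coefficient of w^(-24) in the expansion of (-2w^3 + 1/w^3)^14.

General term: C(14,j)·(-2w^3)^j·(1/w^3)^(14-j), with w-exponent 3j − 3(14−j) = 6j − 42.
Set 6j − 42 = -24: j = 3.
C(14,3) = 364; (-2)^3 = -8; 1^11 = 1.
Coefficient = 364 · (-8) · 1 = -2912.

-2912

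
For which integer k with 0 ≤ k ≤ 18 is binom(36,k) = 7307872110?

16

C(36,k) increases on 0 ≤ k ≤ 18. C(36,15) = 5567902560 and C(36,16) = 7307872110, so k = 16.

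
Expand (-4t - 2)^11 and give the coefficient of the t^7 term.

-86507520

The general term is C(11,j)·(-4t)^j·(-2)^(11-j); the t^7 term has j = 7.
C(11,7) = 330.
Coefficient = C(11,7) · (-4)^7 · (-2)^4 = 330 · (-16384) · 16 = -86507520.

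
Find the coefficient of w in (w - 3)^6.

-1458

The general term is C(6,j)·(w)^j·(-3)^(6-j); the w^1 term has j = 1.
C(6,1) = 6.
Coefficient = C(6,1) · (-3)^5 = 6 · (-243) = -1458.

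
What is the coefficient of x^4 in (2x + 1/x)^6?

192

General term: C(6,j)·(2x)^j·(1/x)^(6-j), with x-exponent 1j − 1(6−j) = 2j − 6.
Set 2j − 6 = 4: j = 5.
C(6,5) = 6; 2^5 = 32; 1^1 = 1.
Coefficient = 6 · 32 · 1 = 192.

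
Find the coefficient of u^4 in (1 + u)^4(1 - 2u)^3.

Coefficient of u^4 = Σ_{j} C(4,j)·1^j·C(3,4-j)·(-2)^(4-j) for j from 1 to 4.
= (-32) + 72 + (-24) + 1 = 17.

17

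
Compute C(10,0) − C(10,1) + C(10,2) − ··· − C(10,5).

The partial alternating sum Σ_{k=0}^{5} (−1)^k C(10,k) = (−1)^5 C(9,5) = -126.

-126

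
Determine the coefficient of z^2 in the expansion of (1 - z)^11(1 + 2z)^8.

-9

Coefficient of z^2 = Σ_{j} C(11,j)·(-1)^j·C(8,2-j)·2^(2-j) for j from 0 to 2.
= 112 + (-176) + 55 = -9.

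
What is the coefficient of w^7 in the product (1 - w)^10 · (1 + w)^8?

Coefficient of w^7 = Σ_{j} C(10,j)·(-1)^j·C(8,7-j)·1^(7-j) for j from 0 to 7.
= 8 + (-280) + 2520 + (-8400) + 11760 + (-7056) + 1680 + (-120) = 112.

112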